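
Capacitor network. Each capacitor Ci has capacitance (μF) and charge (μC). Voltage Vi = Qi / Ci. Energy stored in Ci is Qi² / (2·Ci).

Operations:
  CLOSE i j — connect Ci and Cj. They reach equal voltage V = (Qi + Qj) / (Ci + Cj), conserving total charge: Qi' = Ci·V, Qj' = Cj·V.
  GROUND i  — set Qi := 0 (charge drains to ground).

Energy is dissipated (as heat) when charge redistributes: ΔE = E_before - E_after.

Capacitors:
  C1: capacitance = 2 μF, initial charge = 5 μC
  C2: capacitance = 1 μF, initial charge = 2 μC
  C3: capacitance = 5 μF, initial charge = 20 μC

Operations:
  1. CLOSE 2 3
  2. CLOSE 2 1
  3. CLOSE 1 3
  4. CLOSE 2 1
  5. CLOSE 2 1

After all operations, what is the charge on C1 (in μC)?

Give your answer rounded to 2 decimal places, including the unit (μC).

Answer: 6.52 μC

Derivation:
Initial: C1(2μF, Q=5μC, V=2.50V), C2(1μF, Q=2μC, V=2.00V), C3(5μF, Q=20μC, V=4.00V)
Op 1: CLOSE 2-3: Q_total=22.00, C_total=6.00, V=3.67; Q2=3.67, Q3=18.33; dissipated=1.667
Op 2: CLOSE 2-1: Q_total=8.67, C_total=3.00, V=2.89; Q2=2.89, Q1=5.78; dissipated=0.454
Op 3: CLOSE 1-3: Q_total=24.11, C_total=7.00, V=3.44; Q1=6.89, Q3=17.22; dissipated=0.432
Op 4: CLOSE 2-1: Q_total=9.78, C_total=3.00, V=3.26; Q2=3.26, Q1=6.52; dissipated=0.103
Op 5: CLOSE 2-1: Q_total=9.78, C_total=3.00, V=3.26; Q2=3.26, Q1=6.52; dissipated=0.000
Final charges: Q1=6.52, Q2=3.26, Q3=17.22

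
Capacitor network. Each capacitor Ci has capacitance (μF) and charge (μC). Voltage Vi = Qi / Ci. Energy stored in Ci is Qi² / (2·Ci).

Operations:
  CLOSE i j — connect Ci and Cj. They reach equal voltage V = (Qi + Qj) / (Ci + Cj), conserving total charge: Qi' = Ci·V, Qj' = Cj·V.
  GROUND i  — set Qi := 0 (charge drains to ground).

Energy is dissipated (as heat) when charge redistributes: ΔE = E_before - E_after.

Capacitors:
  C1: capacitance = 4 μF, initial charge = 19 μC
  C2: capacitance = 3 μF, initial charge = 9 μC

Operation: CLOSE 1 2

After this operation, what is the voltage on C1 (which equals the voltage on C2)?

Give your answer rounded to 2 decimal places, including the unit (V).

Initial: C1(4μF, Q=19μC, V=4.75V), C2(3μF, Q=9μC, V=3.00V)
Op 1: CLOSE 1-2: Q_total=28.00, C_total=7.00, V=4.00; Q1=16.00, Q2=12.00; dissipated=2.625

Answer: 4.00 V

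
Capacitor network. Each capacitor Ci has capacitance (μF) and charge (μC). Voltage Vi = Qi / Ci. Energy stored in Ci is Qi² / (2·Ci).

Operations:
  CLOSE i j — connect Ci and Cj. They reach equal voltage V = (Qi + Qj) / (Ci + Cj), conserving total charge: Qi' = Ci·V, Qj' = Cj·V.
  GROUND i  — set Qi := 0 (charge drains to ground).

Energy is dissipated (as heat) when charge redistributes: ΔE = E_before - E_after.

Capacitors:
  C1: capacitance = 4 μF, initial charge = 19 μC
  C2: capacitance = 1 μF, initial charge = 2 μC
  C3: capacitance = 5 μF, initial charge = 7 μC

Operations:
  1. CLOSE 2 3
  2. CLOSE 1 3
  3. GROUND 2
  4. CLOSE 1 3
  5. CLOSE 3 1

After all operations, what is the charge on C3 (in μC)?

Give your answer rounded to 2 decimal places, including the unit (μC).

Answer: 14.72 μC

Derivation:
Initial: C1(4μF, Q=19μC, V=4.75V), C2(1μF, Q=2μC, V=2.00V), C3(5μF, Q=7μC, V=1.40V)
Op 1: CLOSE 2-3: Q_total=9.00, C_total=6.00, V=1.50; Q2=1.50, Q3=7.50; dissipated=0.150
Op 2: CLOSE 1-3: Q_total=26.50, C_total=9.00, V=2.94; Q1=11.78, Q3=14.72; dissipated=11.736
Op 3: GROUND 2: Q2=0; energy lost=1.125
Op 4: CLOSE 1-3: Q_total=26.50, C_total=9.00, V=2.94; Q1=11.78, Q3=14.72; dissipated=0.000
Op 5: CLOSE 3-1: Q_total=26.50, C_total=9.00, V=2.94; Q3=14.72, Q1=11.78; dissipated=0.000
Final charges: Q1=11.78, Q2=0.00, Q3=14.72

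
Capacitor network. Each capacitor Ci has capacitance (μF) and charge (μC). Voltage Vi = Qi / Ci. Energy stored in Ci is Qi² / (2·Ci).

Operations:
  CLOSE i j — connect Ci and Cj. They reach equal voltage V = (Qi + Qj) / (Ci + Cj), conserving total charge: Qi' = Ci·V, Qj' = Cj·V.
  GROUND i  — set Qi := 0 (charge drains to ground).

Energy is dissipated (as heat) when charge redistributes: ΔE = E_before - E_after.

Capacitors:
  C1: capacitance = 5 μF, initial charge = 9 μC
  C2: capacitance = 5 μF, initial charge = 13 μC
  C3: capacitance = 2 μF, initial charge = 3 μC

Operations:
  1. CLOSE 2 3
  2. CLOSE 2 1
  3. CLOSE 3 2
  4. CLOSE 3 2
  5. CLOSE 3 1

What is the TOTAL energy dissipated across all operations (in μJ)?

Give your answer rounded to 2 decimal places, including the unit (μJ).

Initial: C1(5μF, Q=9μC, V=1.80V), C2(5μF, Q=13μC, V=2.60V), C3(2μF, Q=3μC, V=1.50V)
Op 1: CLOSE 2-3: Q_total=16.00, C_total=7.00, V=2.29; Q2=11.43, Q3=4.57; dissipated=0.864
Op 2: CLOSE 2-1: Q_total=20.43, C_total=10.00, V=2.04; Q2=10.21, Q1=10.21; dissipated=0.295
Op 3: CLOSE 3-2: Q_total=14.79, C_total=7.00, V=2.11; Q3=4.22, Q2=10.56; dissipated=0.042
Op 4: CLOSE 3-2: Q_total=14.79, C_total=7.00, V=2.11; Q3=4.22, Q2=10.56; dissipated=0.000
Op 5: CLOSE 3-1: Q_total=14.44, C_total=7.00, V=2.06; Q3=4.13, Q1=10.31; dissipated=0.003
Total dissipated: 1.205 μJ

Answer: 1.20 μJ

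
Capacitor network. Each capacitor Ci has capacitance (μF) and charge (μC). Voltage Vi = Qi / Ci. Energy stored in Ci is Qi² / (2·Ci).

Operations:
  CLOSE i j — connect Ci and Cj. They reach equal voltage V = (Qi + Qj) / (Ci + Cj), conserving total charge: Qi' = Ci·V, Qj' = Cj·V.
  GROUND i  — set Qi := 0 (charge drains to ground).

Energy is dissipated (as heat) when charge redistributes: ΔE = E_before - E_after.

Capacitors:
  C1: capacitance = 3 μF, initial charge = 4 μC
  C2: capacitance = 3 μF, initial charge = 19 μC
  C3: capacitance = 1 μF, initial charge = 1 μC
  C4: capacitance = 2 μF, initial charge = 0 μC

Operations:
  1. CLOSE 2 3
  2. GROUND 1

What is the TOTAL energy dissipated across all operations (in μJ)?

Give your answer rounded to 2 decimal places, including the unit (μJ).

Initial: C1(3μF, Q=4μC, V=1.33V), C2(3μF, Q=19μC, V=6.33V), C3(1μF, Q=1μC, V=1.00V), C4(2μF, Q=0μC, V=0.00V)
Op 1: CLOSE 2-3: Q_total=20.00, C_total=4.00, V=5.00; Q2=15.00, Q3=5.00; dissipated=10.667
Op 2: GROUND 1: Q1=0; energy lost=2.667
Total dissipated: 13.333 μJ

Answer: 13.33 μJ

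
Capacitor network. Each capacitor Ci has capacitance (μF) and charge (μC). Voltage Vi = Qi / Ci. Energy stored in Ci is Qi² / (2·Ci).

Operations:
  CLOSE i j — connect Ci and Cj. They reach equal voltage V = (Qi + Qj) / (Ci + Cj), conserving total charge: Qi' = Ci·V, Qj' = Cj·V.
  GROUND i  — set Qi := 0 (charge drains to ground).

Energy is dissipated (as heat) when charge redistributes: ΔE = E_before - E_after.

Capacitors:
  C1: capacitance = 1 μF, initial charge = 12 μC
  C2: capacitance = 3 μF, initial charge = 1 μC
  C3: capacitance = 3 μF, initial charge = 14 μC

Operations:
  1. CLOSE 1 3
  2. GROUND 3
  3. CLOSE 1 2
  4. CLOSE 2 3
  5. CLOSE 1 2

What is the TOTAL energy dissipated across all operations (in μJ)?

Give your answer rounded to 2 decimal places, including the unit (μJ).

Initial: C1(1μF, Q=12μC, V=12.00V), C2(3μF, Q=1μC, V=0.33V), C3(3μF, Q=14μC, V=4.67V)
Op 1: CLOSE 1-3: Q_total=26.00, C_total=4.00, V=6.50; Q1=6.50, Q3=19.50; dissipated=20.167
Op 2: GROUND 3: Q3=0; energy lost=63.375
Op 3: CLOSE 1-2: Q_total=7.50, C_total=4.00, V=1.88; Q1=1.88, Q2=5.62; dissipated=14.260
Op 4: CLOSE 2-3: Q_total=5.62, C_total=6.00, V=0.94; Q2=2.81, Q3=2.81; dissipated=2.637
Op 5: CLOSE 1-2: Q_total=4.69, C_total=4.00, V=1.17; Q1=1.17, Q2=3.52; dissipated=0.330
Total dissipated: 100.768 μJ

Answer: 100.77 μJ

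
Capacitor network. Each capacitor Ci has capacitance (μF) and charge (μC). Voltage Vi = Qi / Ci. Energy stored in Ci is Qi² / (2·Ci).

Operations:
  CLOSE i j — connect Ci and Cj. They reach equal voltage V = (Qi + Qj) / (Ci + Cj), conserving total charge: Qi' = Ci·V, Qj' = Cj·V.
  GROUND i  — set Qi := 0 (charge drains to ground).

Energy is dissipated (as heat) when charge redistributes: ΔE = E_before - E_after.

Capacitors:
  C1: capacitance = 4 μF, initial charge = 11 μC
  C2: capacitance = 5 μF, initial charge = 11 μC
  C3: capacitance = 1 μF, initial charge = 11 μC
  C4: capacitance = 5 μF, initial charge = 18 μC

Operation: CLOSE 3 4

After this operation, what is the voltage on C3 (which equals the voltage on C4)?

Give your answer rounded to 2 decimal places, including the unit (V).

Answer: 4.83 V

Derivation:
Initial: C1(4μF, Q=11μC, V=2.75V), C2(5μF, Q=11μC, V=2.20V), C3(1μF, Q=11μC, V=11.00V), C4(5μF, Q=18μC, V=3.60V)
Op 1: CLOSE 3-4: Q_total=29.00, C_total=6.00, V=4.83; Q3=4.83, Q4=24.17; dissipated=22.817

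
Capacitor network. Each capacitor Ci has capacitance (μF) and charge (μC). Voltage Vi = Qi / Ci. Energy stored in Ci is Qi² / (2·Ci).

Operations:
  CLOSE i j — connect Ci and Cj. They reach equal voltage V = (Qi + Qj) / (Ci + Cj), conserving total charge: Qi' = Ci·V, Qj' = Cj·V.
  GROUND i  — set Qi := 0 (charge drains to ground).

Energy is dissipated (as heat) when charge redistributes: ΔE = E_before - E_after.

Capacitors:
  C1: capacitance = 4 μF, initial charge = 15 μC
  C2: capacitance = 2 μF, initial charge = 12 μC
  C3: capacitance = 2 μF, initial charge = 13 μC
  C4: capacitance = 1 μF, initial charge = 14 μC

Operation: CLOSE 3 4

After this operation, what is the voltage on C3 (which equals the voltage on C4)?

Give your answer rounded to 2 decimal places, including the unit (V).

Initial: C1(4μF, Q=15μC, V=3.75V), C2(2μF, Q=12μC, V=6.00V), C3(2μF, Q=13μC, V=6.50V), C4(1μF, Q=14μC, V=14.00V)
Op 1: CLOSE 3-4: Q_total=27.00, C_total=3.00, V=9.00; Q3=18.00, Q4=9.00; dissipated=18.750

Answer: 9.00 V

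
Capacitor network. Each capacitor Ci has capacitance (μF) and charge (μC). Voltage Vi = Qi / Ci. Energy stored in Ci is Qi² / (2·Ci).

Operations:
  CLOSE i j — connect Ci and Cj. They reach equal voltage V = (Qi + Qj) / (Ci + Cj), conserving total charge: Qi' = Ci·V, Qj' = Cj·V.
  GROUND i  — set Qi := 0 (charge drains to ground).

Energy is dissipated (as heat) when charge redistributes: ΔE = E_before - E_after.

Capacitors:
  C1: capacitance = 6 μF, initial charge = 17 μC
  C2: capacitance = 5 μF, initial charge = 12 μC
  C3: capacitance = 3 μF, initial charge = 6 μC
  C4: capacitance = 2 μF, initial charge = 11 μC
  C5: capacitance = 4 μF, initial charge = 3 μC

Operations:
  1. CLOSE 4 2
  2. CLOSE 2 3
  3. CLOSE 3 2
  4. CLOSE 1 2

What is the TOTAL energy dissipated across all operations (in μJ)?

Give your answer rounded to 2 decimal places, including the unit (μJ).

Initial: C1(6μF, Q=17μC, V=2.83V), C2(5μF, Q=12μC, V=2.40V), C3(3μF, Q=6μC, V=2.00V), C4(2μF, Q=11μC, V=5.50V), C5(4μF, Q=3μC, V=0.75V)
Op 1: CLOSE 4-2: Q_total=23.00, C_total=7.00, V=3.29; Q4=6.57, Q2=16.43; dissipated=6.864
Op 2: CLOSE 2-3: Q_total=22.43, C_total=8.00, V=2.80; Q2=14.02, Q3=8.41; dissipated=1.550
Op 3: CLOSE 3-2: Q_total=22.43, C_total=8.00, V=2.80; Q3=8.41, Q2=14.02; dissipated=0.000
Op 4: CLOSE 1-2: Q_total=31.02, C_total=11.00, V=2.82; Q1=16.92, Q2=14.10; dissipated=0.001
Total dissipated: 8.415 μJ

Answer: 8.42 μJ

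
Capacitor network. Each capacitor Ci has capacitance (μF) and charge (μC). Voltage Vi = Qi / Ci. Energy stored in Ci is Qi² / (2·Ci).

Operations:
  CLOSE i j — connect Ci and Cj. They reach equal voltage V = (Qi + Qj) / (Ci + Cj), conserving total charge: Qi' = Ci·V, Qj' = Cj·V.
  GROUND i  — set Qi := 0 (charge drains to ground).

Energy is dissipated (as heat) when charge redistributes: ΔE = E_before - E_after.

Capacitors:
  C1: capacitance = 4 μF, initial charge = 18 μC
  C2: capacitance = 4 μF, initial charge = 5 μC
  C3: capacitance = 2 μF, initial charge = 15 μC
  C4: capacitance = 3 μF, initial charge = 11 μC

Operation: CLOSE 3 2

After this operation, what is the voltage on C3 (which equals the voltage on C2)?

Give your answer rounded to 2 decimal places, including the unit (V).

Answer: 3.33 V

Derivation:
Initial: C1(4μF, Q=18μC, V=4.50V), C2(4μF, Q=5μC, V=1.25V), C3(2μF, Q=15μC, V=7.50V), C4(3μF, Q=11μC, V=3.67V)
Op 1: CLOSE 3-2: Q_total=20.00, C_total=6.00, V=3.33; Q3=6.67, Q2=13.33; dissipated=26.042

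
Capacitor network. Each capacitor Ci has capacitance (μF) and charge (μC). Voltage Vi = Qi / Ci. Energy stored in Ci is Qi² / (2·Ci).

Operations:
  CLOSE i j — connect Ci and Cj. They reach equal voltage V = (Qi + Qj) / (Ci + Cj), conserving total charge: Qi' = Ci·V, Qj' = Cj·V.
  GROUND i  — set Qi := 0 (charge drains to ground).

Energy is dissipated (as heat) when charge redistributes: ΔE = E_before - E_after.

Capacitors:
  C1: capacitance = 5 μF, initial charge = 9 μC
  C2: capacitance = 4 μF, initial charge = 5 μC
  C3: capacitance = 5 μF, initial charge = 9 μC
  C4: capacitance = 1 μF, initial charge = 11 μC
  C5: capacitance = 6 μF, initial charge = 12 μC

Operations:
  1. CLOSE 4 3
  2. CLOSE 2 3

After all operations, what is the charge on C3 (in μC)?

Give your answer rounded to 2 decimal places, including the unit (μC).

Answer: 12.04 μC

Derivation:
Initial: C1(5μF, Q=9μC, V=1.80V), C2(4μF, Q=5μC, V=1.25V), C3(5μF, Q=9μC, V=1.80V), C4(1μF, Q=11μC, V=11.00V), C5(6μF, Q=12μC, V=2.00V)
Op 1: CLOSE 4-3: Q_total=20.00, C_total=6.00, V=3.33; Q4=3.33, Q3=16.67; dissipated=35.267
Op 2: CLOSE 2-3: Q_total=21.67, C_total=9.00, V=2.41; Q2=9.63, Q3=12.04; dissipated=4.823
Final charges: Q1=9.00, Q2=9.63, Q3=12.04, Q4=3.33, Q5=12.00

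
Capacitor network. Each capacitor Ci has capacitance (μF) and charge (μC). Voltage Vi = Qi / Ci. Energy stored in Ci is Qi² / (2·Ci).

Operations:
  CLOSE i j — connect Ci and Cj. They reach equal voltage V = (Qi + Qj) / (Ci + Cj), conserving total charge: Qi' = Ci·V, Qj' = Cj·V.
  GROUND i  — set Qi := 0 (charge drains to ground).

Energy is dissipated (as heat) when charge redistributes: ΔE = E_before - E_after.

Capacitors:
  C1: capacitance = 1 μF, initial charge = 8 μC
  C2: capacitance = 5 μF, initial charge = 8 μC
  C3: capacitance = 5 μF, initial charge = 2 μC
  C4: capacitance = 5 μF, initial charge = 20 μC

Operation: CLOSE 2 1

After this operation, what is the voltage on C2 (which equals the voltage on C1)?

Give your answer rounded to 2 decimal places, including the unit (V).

Answer: 2.67 V

Derivation:
Initial: C1(1μF, Q=8μC, V=8.00V), C2(5μF, Q=8μC, V=1.60V), C3(5μF, Q=2μC, V=0.40V), C4(5μF, Q=20μC, V=4.00V)
Op 1: CLOSE 2-1: Q_total=16.00, C_total=6.00, V=2.67; Q2=13.33, Q1=2.67; dissipated=17.067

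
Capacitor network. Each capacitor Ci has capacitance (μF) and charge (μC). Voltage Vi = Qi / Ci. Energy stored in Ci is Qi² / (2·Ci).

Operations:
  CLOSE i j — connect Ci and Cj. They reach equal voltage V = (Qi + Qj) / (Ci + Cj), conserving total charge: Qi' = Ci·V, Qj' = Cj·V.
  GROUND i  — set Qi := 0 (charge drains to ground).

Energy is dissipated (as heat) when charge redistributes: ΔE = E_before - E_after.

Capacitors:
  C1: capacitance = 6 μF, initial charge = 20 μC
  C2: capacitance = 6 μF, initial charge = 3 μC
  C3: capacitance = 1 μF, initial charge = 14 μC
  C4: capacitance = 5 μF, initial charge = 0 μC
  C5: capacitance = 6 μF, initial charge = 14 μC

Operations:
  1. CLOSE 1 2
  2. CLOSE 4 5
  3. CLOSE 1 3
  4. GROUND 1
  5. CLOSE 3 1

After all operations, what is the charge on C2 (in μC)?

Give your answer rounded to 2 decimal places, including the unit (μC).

Answer: 11.50 μC

Derivation:
Initial: C1(6μF, Q=20μC, V=3.33V), C2(6μF, Q=3μC, V=0.50V), C3(1μF, Q=14μC, V=14.00V), C4(5μF, Q=0μC, V=0.00V), C5(6μF, Q=14μC, V=2.33V)
Op 1: CLOSE 1-2: Q_total=23.00, C_total=12.00, V=1.92; Q1=11.50, Q2=11.50; dissipated=12.042
Op 2: CLOSE 4-5: Q_total=14.00, C_total=11.00, V=1.27; Q4=6.36, Q5=7.64; dissipated=7.424
Op 3: CLOSE 1-3: Q_total=25.50, C_total=7.00, V=3.64; Q1=21.86, Q3=3.64; dissipated=62.574
Op 4: GROUND 1: Q1=0; energy lost=39.811
Op 5: CLOSE 3-1: Q_total=3.64, C_total=7.00, V=0.52; Q3=0.52, Q1=3.12; dissipated=5.687
Final charges: Q1=3.12, Q2=11.50, Q3=0.52, Q4=6.36, Q5=7.64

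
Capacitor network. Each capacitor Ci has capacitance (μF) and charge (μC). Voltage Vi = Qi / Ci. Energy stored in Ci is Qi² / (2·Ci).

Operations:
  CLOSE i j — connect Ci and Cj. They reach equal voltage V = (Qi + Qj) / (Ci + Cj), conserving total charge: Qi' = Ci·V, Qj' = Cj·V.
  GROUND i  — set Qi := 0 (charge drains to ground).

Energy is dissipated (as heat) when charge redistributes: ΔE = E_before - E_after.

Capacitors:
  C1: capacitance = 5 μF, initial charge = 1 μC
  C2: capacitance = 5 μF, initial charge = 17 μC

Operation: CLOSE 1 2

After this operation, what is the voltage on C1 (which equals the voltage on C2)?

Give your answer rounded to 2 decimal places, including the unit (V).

Answer: 1.80 V

Derivation:
Initial: C1(5μF, Q=1μC, V=0.20V), C2(5μF, Q=17μC, V=3.40V)
Op 1: CLOSE 1-2: Q_total=18.00, C_total=10.00, V=1.80; Q1=9.00, Q2=9.00; dissipated=12.800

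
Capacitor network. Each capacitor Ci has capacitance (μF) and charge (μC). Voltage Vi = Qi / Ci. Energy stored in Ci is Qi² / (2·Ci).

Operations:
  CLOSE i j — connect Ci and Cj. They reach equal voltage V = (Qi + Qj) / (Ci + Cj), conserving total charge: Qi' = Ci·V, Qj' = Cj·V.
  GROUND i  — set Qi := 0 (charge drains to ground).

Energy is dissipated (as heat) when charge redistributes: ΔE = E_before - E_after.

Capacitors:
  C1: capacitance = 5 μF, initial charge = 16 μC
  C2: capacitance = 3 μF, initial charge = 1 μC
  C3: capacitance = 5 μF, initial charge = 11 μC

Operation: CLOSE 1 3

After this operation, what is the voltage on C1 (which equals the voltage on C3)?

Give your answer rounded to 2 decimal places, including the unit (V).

Answer: 2.70 V

Derivation:
Initial: C1(5μF, Q=16μC, V=3.20V), C2(3μF, Q=1μC, V=0.33V), C3(5μF, Q=11μC, V=2.20V)
Op 1: CLOSE 1-3: Q_total=27.00, C_total=10.00, V=2.70; Q1=13.50, Q3=13.50; dissipated=1.250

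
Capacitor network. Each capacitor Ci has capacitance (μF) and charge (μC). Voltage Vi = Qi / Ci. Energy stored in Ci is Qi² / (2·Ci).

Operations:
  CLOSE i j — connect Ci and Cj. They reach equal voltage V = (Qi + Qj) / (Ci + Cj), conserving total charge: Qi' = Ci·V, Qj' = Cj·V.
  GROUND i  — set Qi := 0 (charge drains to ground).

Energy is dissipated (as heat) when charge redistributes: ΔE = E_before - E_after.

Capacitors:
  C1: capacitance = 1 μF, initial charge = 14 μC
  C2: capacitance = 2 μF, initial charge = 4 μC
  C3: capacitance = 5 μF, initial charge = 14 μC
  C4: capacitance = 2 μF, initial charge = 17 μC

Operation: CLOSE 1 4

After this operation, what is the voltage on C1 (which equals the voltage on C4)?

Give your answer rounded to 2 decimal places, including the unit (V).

Initial: C1(1μF, Q=14μC, V=14.00V), C2(2μF, Q=4μC, V=2.00V), C3(5μF, Q=14μC, V=2.80V), C4(2μF, Q=17μC, V=8.50V)
Op 1: CLOSE 1-4: Q_total=31.00, C_total=3.00, V=10.33; Q1=10.33, Q4=20.67; dissipated=10.083

Answer: 10.33 V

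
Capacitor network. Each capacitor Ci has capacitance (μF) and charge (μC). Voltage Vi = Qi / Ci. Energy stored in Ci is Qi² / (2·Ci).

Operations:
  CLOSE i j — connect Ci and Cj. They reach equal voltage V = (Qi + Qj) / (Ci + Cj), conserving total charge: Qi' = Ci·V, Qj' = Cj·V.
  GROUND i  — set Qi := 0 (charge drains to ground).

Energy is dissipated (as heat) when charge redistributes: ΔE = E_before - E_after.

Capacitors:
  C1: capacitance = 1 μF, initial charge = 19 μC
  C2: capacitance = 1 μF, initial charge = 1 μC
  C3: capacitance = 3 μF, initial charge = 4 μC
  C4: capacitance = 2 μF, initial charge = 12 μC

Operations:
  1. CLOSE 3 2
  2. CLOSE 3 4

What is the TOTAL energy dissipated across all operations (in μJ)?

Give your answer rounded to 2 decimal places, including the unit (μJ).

Initial: C1(1μF, Q=19μC, V=19.00V), C2(1μF, Q=1μC, V=1.00V), C3(3μF, Q=4μC, V=1.33V), C4(2μF, Q=12μC, V=6.00V)
Op 1: CLOSE 3-2: Q_total=5.00, C_total=4.00, V=1.25; Q3=3.75, Q2=1.25; dissipated=0.042
Op 2: CLOSE 3-4: Q_total=15.75, C_total=5.00, V=3.15; Q3=9.45, Q4=6.30; dissipated=13.537
Total dissipated: 13.579 μJ

Answer: 13.58 μJ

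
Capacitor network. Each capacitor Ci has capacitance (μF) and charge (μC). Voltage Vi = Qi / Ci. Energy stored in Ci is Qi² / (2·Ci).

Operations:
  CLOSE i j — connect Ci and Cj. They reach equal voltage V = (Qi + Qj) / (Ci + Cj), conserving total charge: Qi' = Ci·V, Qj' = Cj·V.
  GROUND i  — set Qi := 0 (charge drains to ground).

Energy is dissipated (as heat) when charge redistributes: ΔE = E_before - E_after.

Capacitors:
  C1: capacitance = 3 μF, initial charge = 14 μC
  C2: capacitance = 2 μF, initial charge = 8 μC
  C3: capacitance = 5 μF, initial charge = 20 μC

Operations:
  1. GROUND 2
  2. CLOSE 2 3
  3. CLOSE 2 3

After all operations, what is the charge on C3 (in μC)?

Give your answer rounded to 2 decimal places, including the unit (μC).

Initial: C1(3μF, Q=14μC, V=4.67V), C2(2μF, Q=8μC, V=4.00V), C3(5μF, Q=20μC, V=4.00V)
Op 1: GROUND 2: Q2=0; energy lost=16.000
Op 2: CLOSE 2-3: Q_total=20.00, C_total=7.00, V=2.86; Q2=5.71, Q3=14.29; dissipated=11.429
Op 3: CLOSE 2-3: Q_total=20.00, C_total=7.00, V=2.86; Q2=5.71, Q3=14.29; dissipated=0.000
Final charges: Q1=14.00, Q2=5.71, Q3=14.29

Answer: 14.29 μC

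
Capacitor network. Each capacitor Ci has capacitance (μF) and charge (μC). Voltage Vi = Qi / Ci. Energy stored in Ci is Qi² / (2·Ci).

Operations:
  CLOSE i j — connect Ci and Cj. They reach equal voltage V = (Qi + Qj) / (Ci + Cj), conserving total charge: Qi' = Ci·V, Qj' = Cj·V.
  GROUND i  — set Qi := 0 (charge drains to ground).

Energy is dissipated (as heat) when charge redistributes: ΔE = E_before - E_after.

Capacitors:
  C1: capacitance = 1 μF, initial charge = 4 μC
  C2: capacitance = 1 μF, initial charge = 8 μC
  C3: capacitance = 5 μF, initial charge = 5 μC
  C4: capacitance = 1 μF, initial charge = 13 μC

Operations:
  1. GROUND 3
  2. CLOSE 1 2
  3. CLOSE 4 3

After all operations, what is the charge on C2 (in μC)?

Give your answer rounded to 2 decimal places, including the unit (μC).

Initial: C1(1μF, Q=4μC, V=4.00V), C2(1μF, Q=8μC, V=8.00V), C3(5μF, Q=5μC, V=1.00V), C4(1μF, Q=13μC, V=13.00V)
Op 1: GROUND 3: Q3=0; energy lost=2.500
Op 2: CLOSE 1-2: Q_total=12.00, C_total=2.00, V=6.00; Q1=6.00, Q2=6.00; dissipated=4.000
Op 3: CLOSE 4-3: Q_total=13.00, C_total=6.00, V=2.17; Q4=2.17, Q3=10.83; dissipated=70.417
Final charges: Q1=6.00, Q2=6.00, Q3=10.83, Q4=2.17

Answer: 6.00 μC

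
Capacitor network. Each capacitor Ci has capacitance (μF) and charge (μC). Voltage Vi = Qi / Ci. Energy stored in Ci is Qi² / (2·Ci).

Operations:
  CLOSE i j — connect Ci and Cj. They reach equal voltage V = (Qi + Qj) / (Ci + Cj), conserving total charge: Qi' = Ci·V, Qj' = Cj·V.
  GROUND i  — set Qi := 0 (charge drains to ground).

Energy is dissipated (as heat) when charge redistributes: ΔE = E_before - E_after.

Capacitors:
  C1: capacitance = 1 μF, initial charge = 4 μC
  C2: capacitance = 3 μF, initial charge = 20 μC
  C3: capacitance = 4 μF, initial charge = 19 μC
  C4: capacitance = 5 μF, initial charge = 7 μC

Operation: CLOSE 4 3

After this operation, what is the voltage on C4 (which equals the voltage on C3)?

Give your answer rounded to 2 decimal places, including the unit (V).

Initial: C1(1μF, Q=4μC, V=4.00V), C2(3μF, Q=20μC, V=6.67V), C3(4μF, Q=19μC, V=4.75V), C4(5μF, Q=7μC, V=1.40V)
Op 1: CLOSE 4-3: Q_total=26.00, C_total=9.00, V=2.89; Q4=14.44, Q3=11.56; dissipated=12.469

Answer: 2.89 V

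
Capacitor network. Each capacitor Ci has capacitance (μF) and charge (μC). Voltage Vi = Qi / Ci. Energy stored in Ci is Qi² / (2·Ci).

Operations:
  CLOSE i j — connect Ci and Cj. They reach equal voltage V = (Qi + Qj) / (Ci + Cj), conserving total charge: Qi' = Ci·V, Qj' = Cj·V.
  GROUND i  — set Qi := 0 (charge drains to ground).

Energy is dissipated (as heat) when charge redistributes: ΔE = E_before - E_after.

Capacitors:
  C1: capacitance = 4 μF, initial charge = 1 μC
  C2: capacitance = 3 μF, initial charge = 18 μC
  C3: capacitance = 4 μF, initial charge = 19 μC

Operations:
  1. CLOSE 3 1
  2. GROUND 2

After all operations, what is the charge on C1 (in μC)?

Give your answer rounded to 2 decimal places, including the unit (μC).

Initial: C1(4μF, Q=1μC, V=0.25V), C2(3μF, Q=18μC, V=6.00V), C3(4μF, Q=19μC, V=4.75V)
Op 1: CLOSE 3-1: Q_total=20.00, C_total=8.00, V=2.50; Q3=10.00, Q1=10.00; dissipated=20.250
Op 2: GROUND 2: Q2=0; energy lost=54.000
Final charges: Q1=10.00, Q2=0.00, Q3=10.00

Answer: 10.00 μC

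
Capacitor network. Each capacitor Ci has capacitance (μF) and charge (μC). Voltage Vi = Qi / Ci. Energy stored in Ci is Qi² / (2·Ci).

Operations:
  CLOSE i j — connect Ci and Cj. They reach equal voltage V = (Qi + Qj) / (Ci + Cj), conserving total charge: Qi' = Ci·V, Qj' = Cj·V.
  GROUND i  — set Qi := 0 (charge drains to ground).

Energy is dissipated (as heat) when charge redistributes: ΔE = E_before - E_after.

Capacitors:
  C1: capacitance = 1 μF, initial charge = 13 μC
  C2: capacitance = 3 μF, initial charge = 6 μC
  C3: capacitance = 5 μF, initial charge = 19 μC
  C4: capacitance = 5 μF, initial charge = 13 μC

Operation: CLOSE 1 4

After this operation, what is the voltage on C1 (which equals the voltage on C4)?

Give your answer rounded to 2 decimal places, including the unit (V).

Initial: C1(1μF, Q=13μC, V=13.00V), C2(3μF, Q=6μC, V=2.00V), C3(5μF, Q=19μC, V=3.80V), C4(5μF, Q=13μC, V=2.60V)
Op 1: CLOSE 1-4: Q_total=26.00, C_total=6.00, V=4.33; Q1=4.33, Q4=21.67; dissipated=45.067

Answer: 4.33 V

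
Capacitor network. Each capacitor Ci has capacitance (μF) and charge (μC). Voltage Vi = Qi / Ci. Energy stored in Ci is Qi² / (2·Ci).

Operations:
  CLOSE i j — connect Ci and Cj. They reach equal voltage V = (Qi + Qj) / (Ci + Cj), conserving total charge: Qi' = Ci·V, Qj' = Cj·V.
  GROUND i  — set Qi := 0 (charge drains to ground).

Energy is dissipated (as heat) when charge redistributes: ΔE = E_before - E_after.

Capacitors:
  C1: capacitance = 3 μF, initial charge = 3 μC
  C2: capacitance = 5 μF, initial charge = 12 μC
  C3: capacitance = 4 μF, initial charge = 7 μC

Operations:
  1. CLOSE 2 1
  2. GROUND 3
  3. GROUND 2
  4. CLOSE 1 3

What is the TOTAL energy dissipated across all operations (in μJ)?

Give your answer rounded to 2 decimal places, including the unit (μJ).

Answer: 19.76 μJ

Derivation:
Initial: C1(3μF, Q=3μC, V=1.00V), C2(5μF, Q=12μC, V=2.40V), C3(4μF, Q=7μC, V=1.75V)
Op 1: CLOSE 2-1: Q_total=15.00, C_total=8.00, V=1.88; Q2=9.38, Q1=5.62; dissipated=1.837
Op 2: GROUND 3: Q3=0; energy lost=6.125
Op 3: GROUND 2: Q2=0; energy lost=8.789
Op 4: CLOSE 1-3: Q_total=5.62, C_total=7.00, V=0.80; Q1=2.41, Q3=3.21; dissipated=3.013
Total dissipated: 19.765 μJ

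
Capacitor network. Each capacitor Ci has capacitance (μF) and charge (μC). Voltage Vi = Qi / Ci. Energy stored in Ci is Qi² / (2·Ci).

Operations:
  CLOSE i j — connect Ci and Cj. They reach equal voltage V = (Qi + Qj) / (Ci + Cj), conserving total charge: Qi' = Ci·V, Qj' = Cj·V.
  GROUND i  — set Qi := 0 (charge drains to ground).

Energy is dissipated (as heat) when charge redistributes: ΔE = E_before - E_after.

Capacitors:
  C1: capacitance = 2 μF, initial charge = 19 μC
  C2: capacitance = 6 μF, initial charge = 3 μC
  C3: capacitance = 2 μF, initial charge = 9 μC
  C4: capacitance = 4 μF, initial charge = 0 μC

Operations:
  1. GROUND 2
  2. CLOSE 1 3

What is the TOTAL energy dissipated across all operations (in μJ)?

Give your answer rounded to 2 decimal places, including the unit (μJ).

Answer: 13.25 μJ

Derivation:
Initial: C1(2μF, Q=19μC, V=9.50V), C2(6μF, Q=3μC, V=0.50V), C3(2μF, Q=9μC, V=4.50V), C4(4μF, Q=0μC, V=0.00V)
Op 1: GROUND 2: Q2=0; energy lost=0.750
Op 2: CLOSE 1-3: Q_total=28.00, C_total=4.00, V=7.00; Q1=14.00, Q3=14.00; dissipated=12.500
Total dissipated: 13.250 μJ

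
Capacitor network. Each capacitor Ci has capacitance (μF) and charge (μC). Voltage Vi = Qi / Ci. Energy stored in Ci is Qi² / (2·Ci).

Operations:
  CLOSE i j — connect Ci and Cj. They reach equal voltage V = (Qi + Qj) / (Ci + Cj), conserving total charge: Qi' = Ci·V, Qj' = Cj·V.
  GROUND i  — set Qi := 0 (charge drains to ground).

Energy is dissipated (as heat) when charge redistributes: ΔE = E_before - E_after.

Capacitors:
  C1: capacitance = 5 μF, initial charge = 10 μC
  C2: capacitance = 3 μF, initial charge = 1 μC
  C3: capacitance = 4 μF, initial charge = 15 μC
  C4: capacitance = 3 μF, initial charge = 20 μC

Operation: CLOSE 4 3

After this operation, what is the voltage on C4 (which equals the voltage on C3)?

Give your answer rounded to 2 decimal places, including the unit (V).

Answer: 5.00 V

Derivation:
Initial: C1(5μF, Q=10μC, V=2.00V), C2(3μF, Q=1μC, V=0.33V), C3(4μF, Q=15μC, V=3.75V), C4(3μF, Q=20μC, V=6.67V)
Op 1: CLOSE 4-3: Q_total=35.00, C_total=7.00, V=5.00; Q4=15.00, Q3=20.00; dissipated=7.292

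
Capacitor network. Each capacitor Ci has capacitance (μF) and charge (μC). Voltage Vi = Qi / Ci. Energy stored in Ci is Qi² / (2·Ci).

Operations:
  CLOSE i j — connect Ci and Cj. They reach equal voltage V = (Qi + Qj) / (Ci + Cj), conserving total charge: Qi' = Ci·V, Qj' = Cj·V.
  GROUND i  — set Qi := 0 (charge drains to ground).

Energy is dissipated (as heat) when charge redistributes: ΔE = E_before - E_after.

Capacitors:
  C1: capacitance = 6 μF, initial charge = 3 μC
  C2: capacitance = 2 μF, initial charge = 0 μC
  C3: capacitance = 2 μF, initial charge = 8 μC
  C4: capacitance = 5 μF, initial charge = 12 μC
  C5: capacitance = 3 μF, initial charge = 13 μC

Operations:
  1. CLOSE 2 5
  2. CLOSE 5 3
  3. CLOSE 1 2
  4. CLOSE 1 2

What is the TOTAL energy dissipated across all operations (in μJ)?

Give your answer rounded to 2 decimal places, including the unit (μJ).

Initial: C1(6μF, Q=3μC, V=0.50V), C2(2μF, Q=0μC, V=0.00V), C3(2μF, Q=8μC, V=4.00V), C4(5μF, Q=12μC, V=2.40V), C5(3μF, Q=13μC, V=4.33V)
Op 1: CLOSE 2-5: Q_total=13.00, C_total=5.00, V=2.60; Q2=5.20, Q5=7.80; dissipated=11.267
Op 2: CLOSE 5-3: Q_total=15.80, C_total=5.00, V=3.16; Q5=9.48, Q3=6.32; dissipated=1.176
Op 3: CLOSE 1-2: Q_total=8.20, C_total=8.00, V=1.02; Q1=6.15, Q2=2.05; dissipated=3.308
Op 4: CLOSE 1-2: Q_total=8.20, C_total=8.00, V=1.02; Q1=6.15, Q2=2.05; dissipated=0.000
Total dissipated: 15.750 μJ

Answer: 15.75 μJ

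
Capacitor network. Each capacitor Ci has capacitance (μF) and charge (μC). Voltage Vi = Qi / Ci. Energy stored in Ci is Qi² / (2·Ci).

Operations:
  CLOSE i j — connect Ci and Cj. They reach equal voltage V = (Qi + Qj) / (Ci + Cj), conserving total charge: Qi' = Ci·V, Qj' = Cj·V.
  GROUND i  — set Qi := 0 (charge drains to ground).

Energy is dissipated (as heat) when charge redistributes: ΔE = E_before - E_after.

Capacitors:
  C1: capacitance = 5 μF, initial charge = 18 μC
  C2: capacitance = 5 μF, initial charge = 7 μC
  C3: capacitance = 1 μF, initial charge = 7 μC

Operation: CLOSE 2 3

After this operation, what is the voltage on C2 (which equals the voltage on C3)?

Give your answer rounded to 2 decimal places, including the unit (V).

Initial: C1(5μF, Q=18μC, V=3.60V), C2(5μF, Q=7μC, V=1.40V), C3(1μF, Q=7μC, V=7.00V)
Op 1: CLOSE 2-3: Q_total=14.00, C_total=6.00, V=2.33; Q2=11.67, Q3=2.33; dissipated=13.067

Answer: 2.33 V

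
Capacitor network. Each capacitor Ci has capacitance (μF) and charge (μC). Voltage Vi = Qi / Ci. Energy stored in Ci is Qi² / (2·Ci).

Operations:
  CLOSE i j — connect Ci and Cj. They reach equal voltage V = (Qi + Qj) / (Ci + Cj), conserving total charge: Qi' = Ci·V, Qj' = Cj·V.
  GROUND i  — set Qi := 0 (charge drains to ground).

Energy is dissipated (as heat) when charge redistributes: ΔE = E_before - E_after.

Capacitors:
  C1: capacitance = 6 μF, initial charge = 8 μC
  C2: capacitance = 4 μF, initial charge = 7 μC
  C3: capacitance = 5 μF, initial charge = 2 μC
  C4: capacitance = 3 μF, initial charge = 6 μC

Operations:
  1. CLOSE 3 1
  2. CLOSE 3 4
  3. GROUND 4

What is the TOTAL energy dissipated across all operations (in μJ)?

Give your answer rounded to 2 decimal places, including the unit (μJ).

Answer: 4.91 μJ

Derivation:
Initial: C1(6μF, Q=8μC, V=1.33V), C2(4μF, Q=7μC, V=1.75V), C3(5μF, Q=2μC, V=0.40V), C4(3μF, Q=6μC, V=2.00V)
Op 1: CLOSE 3-1: Q_total=10.00, C_total=11.00, V=0.91; Q3=4.55, Q1=5.45; dissipated=1.188
Op 2: CLOSE 3-4: Q_total=10.55, C_total=8.00, V=1.32; Q3=6.59, Q4=3.95; dissipated=1.116
Op 3: GROUND 4: Q4=0; energy lost=2.606
Total dissipated: 4.910 μJ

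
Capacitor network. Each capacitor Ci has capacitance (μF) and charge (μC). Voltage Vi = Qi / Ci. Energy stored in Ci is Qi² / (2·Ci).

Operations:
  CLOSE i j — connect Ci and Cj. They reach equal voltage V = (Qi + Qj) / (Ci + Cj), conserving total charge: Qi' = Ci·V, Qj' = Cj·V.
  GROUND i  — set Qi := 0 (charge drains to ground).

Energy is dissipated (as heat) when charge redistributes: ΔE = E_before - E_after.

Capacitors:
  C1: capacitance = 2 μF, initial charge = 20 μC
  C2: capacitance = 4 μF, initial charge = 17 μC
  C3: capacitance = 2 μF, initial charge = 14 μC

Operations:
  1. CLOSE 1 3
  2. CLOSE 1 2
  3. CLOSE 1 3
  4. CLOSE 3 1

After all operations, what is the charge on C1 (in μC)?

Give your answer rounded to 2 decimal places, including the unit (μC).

Initial: C1(2μF, Q=20μC, V=10.00V), C2(4μF, Q=17μC, V=4.25V), C3(2μF, Q=14μC, V=7.00V)
Op 1: CLOSE 1-3: Q_total=34.00, C_total=4.00, V=8.50; Q1=17.00, Q3=17.00; dissipated=4.500
Op 2: CLOSE 1-2: Q_total=34.00, C_total=6.00, V=5.67; Q1=11.33, Q2=22.67; dissipated=12.042
Op 3: CLOSE 1-3: Q_total=28.33, C_total=4.00, V=7.08; Q1=14.17, Q3=14.17; dissipated=4.014
Op 4: CLOSE 3-1: Q_total=28.33, C_total=4.00, V=7.08; Q3=14.17, Q1=14.17; dissipated=0.000
Final charges: Q1=14.17, Q2=22.67, Q3=14.17

Answer: 14.17 μC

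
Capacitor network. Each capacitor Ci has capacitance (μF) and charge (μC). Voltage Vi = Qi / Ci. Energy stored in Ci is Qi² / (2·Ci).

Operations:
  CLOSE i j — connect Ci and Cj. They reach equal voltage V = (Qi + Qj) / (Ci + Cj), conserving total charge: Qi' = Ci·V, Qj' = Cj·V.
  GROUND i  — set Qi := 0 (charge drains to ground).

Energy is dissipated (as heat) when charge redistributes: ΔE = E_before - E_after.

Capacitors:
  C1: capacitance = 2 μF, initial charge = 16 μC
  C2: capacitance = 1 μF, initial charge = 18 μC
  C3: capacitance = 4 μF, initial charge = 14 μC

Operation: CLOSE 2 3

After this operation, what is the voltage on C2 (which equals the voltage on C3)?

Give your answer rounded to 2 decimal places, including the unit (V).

Initial: C1(2μF, Q=16μC, V=8.00V), C2(1μF, Q=18μC, V=18.00V), C3(4μF, Q=14μC, V=3.50V)
Op 1: CLOSE 2-3: Q_total=32.00, C_total=5.00, V=6.40; Q2=6.40, Q3=25.60; dissipated=84.100

Answer: 6.40 V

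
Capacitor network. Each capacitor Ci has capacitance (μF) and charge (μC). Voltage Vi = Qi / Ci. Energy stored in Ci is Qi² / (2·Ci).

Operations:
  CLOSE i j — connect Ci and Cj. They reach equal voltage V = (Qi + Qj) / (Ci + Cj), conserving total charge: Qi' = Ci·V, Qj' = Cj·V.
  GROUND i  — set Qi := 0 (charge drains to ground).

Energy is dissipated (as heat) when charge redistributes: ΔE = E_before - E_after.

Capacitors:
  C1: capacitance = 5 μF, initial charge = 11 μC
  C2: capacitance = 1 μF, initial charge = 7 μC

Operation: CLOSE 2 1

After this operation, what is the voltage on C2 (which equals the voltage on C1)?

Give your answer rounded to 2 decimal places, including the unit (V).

Initial: C1(5μF, Q=11μC, V=2.20V), C2(1μF, Q=7μC, V=7.00V)
Op 1: CLOSE 2-1: Q_total=18.00, C_total=6.00, V=3.00; Q2=3.00, Q1=15.00; dissipated=9.600

Answer: 3.00 V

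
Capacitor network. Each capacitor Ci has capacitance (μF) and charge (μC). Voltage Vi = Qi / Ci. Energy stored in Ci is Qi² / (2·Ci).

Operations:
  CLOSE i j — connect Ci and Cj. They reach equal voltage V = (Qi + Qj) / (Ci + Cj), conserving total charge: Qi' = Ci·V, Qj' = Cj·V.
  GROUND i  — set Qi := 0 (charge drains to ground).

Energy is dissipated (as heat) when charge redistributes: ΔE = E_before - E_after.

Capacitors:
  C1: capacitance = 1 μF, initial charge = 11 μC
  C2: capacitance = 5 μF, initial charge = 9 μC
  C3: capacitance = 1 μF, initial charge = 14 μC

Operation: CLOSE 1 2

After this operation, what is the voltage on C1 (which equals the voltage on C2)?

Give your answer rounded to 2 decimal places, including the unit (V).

Initial: C1(1μF, Q=11μC, V=11.00V), C2(5μF, Q=9μC, V=1.80V), C3(1μF, Q=14μC, V=14.00V)
Op 1: CLOSE 1-2: Q_total=20.00, C_total=6.00, V=3.33; Q1=3.33, Q2=16.67; dissipated=35.267

Answer: 3.33 V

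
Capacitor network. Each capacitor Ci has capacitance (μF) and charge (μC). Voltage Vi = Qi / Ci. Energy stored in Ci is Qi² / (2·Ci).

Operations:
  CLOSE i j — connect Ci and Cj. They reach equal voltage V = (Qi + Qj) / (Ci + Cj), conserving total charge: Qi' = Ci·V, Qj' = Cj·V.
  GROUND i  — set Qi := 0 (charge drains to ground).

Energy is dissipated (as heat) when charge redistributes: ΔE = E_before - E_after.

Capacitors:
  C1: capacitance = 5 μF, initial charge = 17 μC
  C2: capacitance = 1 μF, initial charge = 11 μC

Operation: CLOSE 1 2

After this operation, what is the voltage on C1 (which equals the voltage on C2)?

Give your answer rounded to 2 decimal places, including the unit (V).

Initial: C1(5μF, Q=17μC, V=3.40V), C2(1μF, Q=11μC, V=11.00V)
Op 1: CLOSE 1-2: Q_total=28.00, C_total=6.00, V=4.67; Q1=23.33, Q2=4.67; dissipated=24.067

Answer: 4.67 V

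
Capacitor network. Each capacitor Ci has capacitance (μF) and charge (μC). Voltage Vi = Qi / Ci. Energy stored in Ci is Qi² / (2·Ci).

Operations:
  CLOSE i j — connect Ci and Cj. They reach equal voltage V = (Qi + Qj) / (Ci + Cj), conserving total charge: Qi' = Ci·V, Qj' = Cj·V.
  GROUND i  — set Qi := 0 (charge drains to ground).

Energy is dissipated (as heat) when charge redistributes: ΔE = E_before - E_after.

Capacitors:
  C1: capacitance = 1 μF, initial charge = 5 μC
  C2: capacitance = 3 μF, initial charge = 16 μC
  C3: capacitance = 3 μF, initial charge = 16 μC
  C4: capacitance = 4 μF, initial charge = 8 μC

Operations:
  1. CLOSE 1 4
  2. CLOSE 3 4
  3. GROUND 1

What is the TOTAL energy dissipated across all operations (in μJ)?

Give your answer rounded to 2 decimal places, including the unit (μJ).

Answer: 13.38 μJ

Derivation:
Initial: C1(1μF, Q=5μC, V=5.00V), C2(3μF, Q=16μC, V=5.33V), C3(3μF, Q=16μC, V=5.33V), C4(4μF, Q=8μC, V=2.00V)
Op 1: CLOSE 1-4: Q_total=13.00, C_total=5.00, V=2.60; Q1=2.60, Q4=10.40; dissipated=3.600
Op 2: CLOSE 3-4: Q_total=26.40, C_total=7.00, V=3.77; Q3=11.31, Q4=15.09; dissipated=6.404
Op 3: GROUND 1: Q1=0; energy lost=3.380
Total dissipated: 13.384 μJ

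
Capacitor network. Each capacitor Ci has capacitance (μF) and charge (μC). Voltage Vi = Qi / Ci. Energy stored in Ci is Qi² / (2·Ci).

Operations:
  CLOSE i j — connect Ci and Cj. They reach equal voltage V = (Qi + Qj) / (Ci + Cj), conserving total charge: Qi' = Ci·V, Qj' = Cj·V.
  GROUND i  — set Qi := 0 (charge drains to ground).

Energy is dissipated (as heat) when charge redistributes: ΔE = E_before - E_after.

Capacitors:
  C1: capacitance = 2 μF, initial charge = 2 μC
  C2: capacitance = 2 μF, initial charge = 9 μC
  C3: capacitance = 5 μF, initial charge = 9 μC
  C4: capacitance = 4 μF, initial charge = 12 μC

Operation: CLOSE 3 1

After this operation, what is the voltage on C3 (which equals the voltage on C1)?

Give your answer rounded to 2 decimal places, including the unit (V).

Initial: C1(2μF, Q=2μC, V=1.00V), C2(2μF, Q=9μC, V=4.50V), C3(5μF, Q=9μC, V=1.80V), C4(4μF, Q=12μC, V=3.00V)
Op 1: CLOSE 3-1: Q_total=11.00, C_total=7.00, V=1.57; Q3=7.86, Q1=3.14; dissipated=0.457

Answer: 1.57 V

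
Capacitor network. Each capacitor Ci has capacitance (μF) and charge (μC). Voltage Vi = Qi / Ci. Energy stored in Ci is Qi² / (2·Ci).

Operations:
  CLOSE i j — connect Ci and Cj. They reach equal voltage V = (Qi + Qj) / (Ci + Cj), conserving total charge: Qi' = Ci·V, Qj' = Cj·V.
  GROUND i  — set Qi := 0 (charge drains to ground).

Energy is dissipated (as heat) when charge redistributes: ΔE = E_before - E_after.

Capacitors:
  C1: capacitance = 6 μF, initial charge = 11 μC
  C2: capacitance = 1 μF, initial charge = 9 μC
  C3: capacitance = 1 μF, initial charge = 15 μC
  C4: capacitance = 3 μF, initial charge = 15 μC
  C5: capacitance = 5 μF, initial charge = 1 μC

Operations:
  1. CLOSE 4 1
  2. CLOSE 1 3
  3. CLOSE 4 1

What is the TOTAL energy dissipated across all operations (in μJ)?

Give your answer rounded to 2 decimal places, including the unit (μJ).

Initial: C1(6μF, Q=11μC, V=1.83V), C2(1μF, Q=9μC, V=9.00V), C3(1μF, Q=15μC, V=15.00V), C4(3μF, Q=15μC, V=5.00V), C5(5μF, Q=1μC, V=0.20V)
Op 1: CLOSE 4-1: Q_total=26.00, C_total=9.00, V=2.89; Q4=8.67, Q1=17.33; dissipated=10.028
Op 2: CLOSE 1-3: Q_total=32.33, C_total=7.00, V=4.62; Q1=27.71, Q3=4.62; dissipated=62.862
Op 3: CLOSE 4-1: Q_total=36.38, C_total=9.00, V=4.04; Q4=12.13, Q1=24.25; dissipated=2.993
Total dissipated: 75.884 μJ

Answer: 75.88 μJ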